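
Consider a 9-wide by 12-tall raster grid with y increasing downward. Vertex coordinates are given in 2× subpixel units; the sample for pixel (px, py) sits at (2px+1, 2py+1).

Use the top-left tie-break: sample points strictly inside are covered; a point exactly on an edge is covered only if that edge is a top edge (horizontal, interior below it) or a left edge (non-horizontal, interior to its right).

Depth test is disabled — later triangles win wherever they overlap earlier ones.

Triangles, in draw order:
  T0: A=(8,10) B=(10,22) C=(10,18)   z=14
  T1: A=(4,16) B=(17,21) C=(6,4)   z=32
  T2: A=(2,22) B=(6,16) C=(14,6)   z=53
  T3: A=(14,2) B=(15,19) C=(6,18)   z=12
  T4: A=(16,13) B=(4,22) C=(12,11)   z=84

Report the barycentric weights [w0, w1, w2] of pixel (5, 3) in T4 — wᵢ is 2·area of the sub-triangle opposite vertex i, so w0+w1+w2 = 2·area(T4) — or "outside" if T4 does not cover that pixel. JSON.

T0:
  2·area = 8  (B↔C swapped to make it positive)
  edge (8, 10)→(10, 18): d=(2,8) right/bottom  bias=-1
  edge (10, 18)→(10, 22): d=(0,4) right/bottom  bias=-1
  edge (10, 22)→(8, 10): d=(-2,-12) top-left  bias=+0
    (4,7)@(9, 15): e=[2,4,2] → X
    (5,7)@(11, 15): e=[-14,-4,26] → .
    (4,8)@(9, 17): e=[6,4,-2] → .
  covered (1 px):
    . . . . . . . . .
    . . . . . . . . .
    . . . . . . . . .
    . . . . . . . . .
    . . . . . . . . .
    . . . . . . . . .
    . . . . . . . . .
    . . . . X . . . .
    . . . . . . . . .
    . . . . . . . . .
    . . . . . . . . .
    . . . . . . . . .
T1:
  2·area = 166  (B↔C swapped to make it positive)
  edge (4, 16)→(6, 4): d=(2,-12) top-left  bias=+0
  edge (6, 4)→(17, 21): d=(11,17) right/bottom  bias=-1
  edge (17, 21)→(4, 16): d=(-13,-5) top-left  bias=+0
    (3,3)@(7, 7): e=[18,16,132] → X
    (4,3)@(9, 7): e=[42,-18,142] → .
    (3,4)@(7, 9): e=[22,38,106] → X
    (4,4)@(9, 9): e=[46,4,116] → X
    (5,4)@(11, 9): e=[70,-30,126] → .
    (2,5)@(5, 11): e=[2,94,70] → X
    (5,5)@(11, 11): e=[74,-8,100] → .
    (2,6)@(5, 13): e=[6,116,44] → X
    (5,6)@(11, 13): e=[78,14,74] → X
    (6,6)@(13, 13): e=[102,-20,84] → .
    (2,7)@(5, 15): e=[10,138,18] → X
    (6,7)@(13, 15): e=[106,2,58] → X
    (8,10)@(17, 21): e=[166,0,0] → .  [on edge]
  covered (21 px):
    . . . . . . . . .
    . . . . . . . . .
    . . . . . . . . .
    . . . X . . . . .
    . . . X X . . . .
    . . X X X . . . .
    . . X X X X . . .
    . . X X X X X . .
    . . . X X X X . .
    . . . . . . X X .
    . . . . . . . . .
    . . . . . . . . .
T2:
  2·area = 8
  edge (2, 22)→(6, 16): d=(4,-6) top-left  bias=+0
  edge (6, 16)→(14, 6): d=(8,-10) top-left  bias=+0
  edge (14, 6)→(2, 22): d=(-12,16) right/bottom  bias=-1
    (3,7)@(7, 15): e=[2,2,4] → X
    (4,7)@(9, 15): e=[14,22,-28] → .
    (3,8)@(7, 17): e=[10,18,-20] → .
  covered (1 px):
    . . . . . . . . .
    . . . . . . . . .
    . . . . . . . . .
    . . . . . . . . .
    . . . . . . . . .
    . . . . . . . . .
    . . . . . . . . .
    . . . X . . . . .
    . . . . . . . . .
    . . . . . . . . .
    . . . . . . . . .
    . . . . . . . . .
T3:
  2·area = 152
  edge (14, 2)→(15, 19): d=(1,17) right/bottom  bias=-1
  edge (15, 19)→(6, 18): d=(-9,-1) top-left  bias=+0
  edge (6, 18)→(14, 2): d=(8,-16) top-left  bias=+0
    (6,2)@(13, 5): e=[20,124,8] → X
    (7,2)@(15, 5): e=[-14,126,40] → .
    (6,3)@(13, 7): e=[22,106,24] → X
    (7,3)@(15, 7): e=[-12,108,56] → .
    (5,4)@(11, 9): e=[58,86,8] → X
    (7,4)@(15, 9): e=[-10,90,72] → .
    (5,5)@(11, 11): e=[60,68,24] → X
    (7,5)@(15, 11): e=[-8,72,88] → .
    (4,6)@(9, 13): e=[96,48,8] → X
    (7,6)@(15, 13): e=[-6,54,104] → .
    (4,7)@(9, 15): e=[98,30,24] → X
    (7,7)@(15, 15): e=[-4,36,120] → .
    (7,9)@(15, 19): e=[0,0,152] → .  [on edge]
  covered (16 px):
    . . . . . . . . .
    . . . . . . . . .
    . . . . . . X . .
    . . . . . . X . .
    . . . . . X X . .
    . . . . . X X . .
    . . . . X X X . .
    . . . . X X X . .
    . . . X X X X . .
    . . . . . . . . .
    . . . . . . . . .
    . . . . . . . . .
T4:
  2·area = 60
  edge (16, 13)→(4, 22): d=(-12,9) right/bottom  bias=-1
  edge (4, 22)→(12, 11): d=(8,-11) top-left  bias=+0
  edge (12, 11)→(16, 13): d=(4,2) right/bottom  bias=-1
    (5,6)@(11, 13): e=[45,5,10] → X
    (6,6)@(13, 13): e=[27,27,6] → X
    (7,6)@(15, 13): e=[9,49,2] → X
    (8,6)@(17, 13): e=[-9,71,-2] → .
    (5,7)@(11, 15): e=[21,21,18] → X
    (7,7)@(15, 15): e=[-15,65,10] → .
    (4,8)@(9, 17): e=[15,15,30] → X
    (5,8)@(11, 17): e=[-3,37,26] → .
    (6,8)@(13, 17): e=[-21,59,22] → .
    (3,9)@(7, 19): e=[9,9,42] → X
    (4,9)@(9, 19): e=[-9,31,38] → .
    (2,10)@(5, 21): e=[3,3,54] → X
  covered (8 px):
    . . . . . . . . .
    . . . . . . . . .
    . . . . . . . . .
    . . . . . . . . .
    . . . . . . . . .
    . . . . . . . . .
    . . . . . X X X .
    . . . . . X X . .
    . . . . X . . . .
    . . . X . . . . .
    . . X . . . . . .
    . . . . . . . . .

Result: "outside"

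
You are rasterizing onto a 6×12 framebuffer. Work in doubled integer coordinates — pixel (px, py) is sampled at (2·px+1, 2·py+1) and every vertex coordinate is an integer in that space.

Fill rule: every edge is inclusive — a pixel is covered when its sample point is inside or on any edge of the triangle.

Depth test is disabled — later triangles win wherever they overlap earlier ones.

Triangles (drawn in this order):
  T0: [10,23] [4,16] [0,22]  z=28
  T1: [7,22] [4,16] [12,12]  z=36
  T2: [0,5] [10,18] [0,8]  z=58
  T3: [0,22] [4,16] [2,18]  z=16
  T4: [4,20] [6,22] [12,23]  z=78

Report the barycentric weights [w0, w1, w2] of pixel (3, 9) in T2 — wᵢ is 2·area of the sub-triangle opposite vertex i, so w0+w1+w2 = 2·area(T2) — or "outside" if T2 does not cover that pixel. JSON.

T0:
  2·area = 64  (B↔C swapped to make it positive)
  edge (10, 23)→(0, 22): d=(-10,-1) inclusive
  edge (0, 22)→(4, 16): d=(4,-6) inclusive
  edge (4, 16)→(10, 23): d=(6,7) inclusive
    (1,9)@(3, 19): e=[33,6,25] → #
    (2,9)@(5, 19): e=[35,18,11] → #
    (3,9)@(7, 19): e=[37,30,-3] → ·
    (0,10)@(1, 21): e=[11,2,51] → #
    (3,10)@(7, 21): e=[17,38,9] → #
    (4,10)@(9, 21): e=[19,50,-5] → ·
    (0,11)@(1, 23): e=[-9,10,63] → ·
    (1,11)@(3, 23): e=[-7,22,49] → ·
    (2,11)@(5, 23): e=[-5,34,35] → ·
    (3,11)@(7, 23): e=[-3,46,21] → ·
  covered (6 px):
    · · · · · ·
    · · · · · ·
    · · · · · ·
    · · · · · ·
    · · · · · ·
    · · · · · ·
    · · · · · ·
    · · · · · ·
    · · · · · ·
    · # # · · ·
    # # # # · ·
    · · · · · ·
T1:
  2·area = 60
  edge (7, 22)→(4, 16): d=(-3,-6) inclusive
  edge (4, 16)→(12, 12): d=(8,-4) inclusive
  edge (12, 12)→(7, 22): d=(-5,10) inclusive
    (5,6)@(11, 13): e=[51,4,5] → #
    (3,7)@(7, 15): e=[21,4,35] → #
    (4,7)@(9, 15): e=[33,12,15] → #
    (5,7)@(11, 15): e=[45,20,-5] → ·
    (2,8)@(5, 17): e=[3,12,45] → #
    (5,8)@(11, 17): e=[39,36,-15] → ·
    (2,9)@(5, 19): e=[-3,28,35] → ·
    (3,9)@(7, 19): e=[9,36,15] → #
    (4,9)@(9, 19): e=[21,44,-5] → ·
    (3,10)@(7, 21): e=[3,52,5] → #
    (4,10)@(9, 21): e=[15,60,-15] → ·
    (3,11)@(7, 23): e=[-3,68,-5] → ·
  covered (8 px):
    · · · · · ·
    · · · · · ·
    · · · · · ·
    · · · · · ·
    · · · · · ·
    · · · · · ·
    · · · · · #
    · · · # # ·
    · · # # # ·
    · · · # · ·
    · · · # · ·
    · · · · · ·
T2:
  2·area = 30
  edge (0, 5)→(10, 18): d=(10,13) inclusive
  edge (10, 18)→(0, 8): d=(-10,-10) inclusive
  edge (0, 8)→(0, 5): d=(0,-3) inclusive
    (0,3)@(1, 7): e=[7,20,3] → #
    (1,3)@(3, 7): e=[-19,40,9] → ·
    (0,4)@(1, 9): e=[27,0,3] → #  [on edge]
    (1,4)@(3, 9): e=[1,20,9] → #
    (2,4)@(5, 9): e=[-25,40,15] → ·
    (0,5)@(1, 11): e=[47,-20,3] → ·
    (1,5)@(3, 11): e=[21,0,9] → #  [on edge]
    (2,5)@(5, 11): e=[-5,20,15] → ·
    (1,6)@(3, 13): e=[41,-20,9] → ·
    (2,6)@(5, 13): e=[15,0,15] → #  [on edge]
    (3,6)@(7, 13): e=[-11,20,21] → ·
    (2,7)@(5, 15): e=[35,-20,15] → ·
    (3,7)@(7, 15): e=[9,0,21] → #  [on edge]
    (4,8)@(9, 17): e=[3,0,27] → #  [on edge]
    (5,9)@(11, 19): e=[-3,0,33] → ·  [on edge]
  covered (7 px):
    · · · · · ·
    · · · · · ·
    · · · · · ·
    # · · · · ·
    # # · · · ·
    · # · · · ·
    · · # · · ·
    · · · # · ·
    · · · · # ·
    · · · · · ·
    · · · · · ·
    · · · · · ·
T3:
  2·area = 4  (B↔C swapped to make it positive)
  edge (0, 22)→(2, 18): d=(2,-4) inclusive
  edge (2, 18)→(4, 16): d=(2,-2) inclusive
  edge (4, 16)→(0, 22): d=(-4,6) inclusive
    (5,4)@(11, 9): e=[18,0,-14] → ·  [on edge]
    (4,5)@(9, 11): e=[14,0,-10] → ·  [on edge]
    (3,6)@(7, 13): e=[10,0,-6] → ·  [on edge]
    (2,7)@(5, 15): e=[6,0,-2] → ·  [on edge]
    (1,8)@(3, 17): e=[2,0,2] → #  [on edge]
    (2,8)@(5, 17): e=[10,4,-10] → ·
    (0,9)@(1, 19): e=[-2,0,6] → ·  [on edge]
    (1,9)@(3, 19): e=[6,4,-6] → ·
  covered (1 px):
    · · · · · ·
    · · · · · ·
    · · · · · ·
    · · · · · ·
    · · · · · ·
    · · · · · ·
    · · · · · ·
    · · · · · ·
    · # · · · ·
    · · · · · ·
    · · · · · ·
    · · · · · ·
T4:
  2·area = 10  (B↔C swapped to make it positive)
  edge (4, 20)→(12, 23): d=(8,3) inclusive
  edge (12, 23)→(6, 22): d=(-6,-1) inclusive
  edge (6, 22)→(4, 20): d=(-2,-2) inclusive
    (0,8)@(1, 17): e=[-15,25,0] → ·  [on edge]
    (1,9)@(3, 19): e=[-5,15,0] → ·  [on edge]
    (2,10)@(5, 21): e=[5,5,0] → #  [on edge]
    (3,10)@(7, 21): e=[-1,7,4] → ·
    (2,11)@(5, 23): e=[21,-7,-4] → ·
    (3,11)@(7, 23): e=[15,-5,0] → ·  [on edge]
  covered (1 px):
    · · · · · ·
    · · · · · ·
    · · · · · ·
    · · · · · ·
    · · · · · ·
    · · · · · ·
    · · · · · ·
    · · · · · ·
    · · · · · ·
    · · · · · ·
    · · # · · ·
    · · · · · ·

Result: "outside"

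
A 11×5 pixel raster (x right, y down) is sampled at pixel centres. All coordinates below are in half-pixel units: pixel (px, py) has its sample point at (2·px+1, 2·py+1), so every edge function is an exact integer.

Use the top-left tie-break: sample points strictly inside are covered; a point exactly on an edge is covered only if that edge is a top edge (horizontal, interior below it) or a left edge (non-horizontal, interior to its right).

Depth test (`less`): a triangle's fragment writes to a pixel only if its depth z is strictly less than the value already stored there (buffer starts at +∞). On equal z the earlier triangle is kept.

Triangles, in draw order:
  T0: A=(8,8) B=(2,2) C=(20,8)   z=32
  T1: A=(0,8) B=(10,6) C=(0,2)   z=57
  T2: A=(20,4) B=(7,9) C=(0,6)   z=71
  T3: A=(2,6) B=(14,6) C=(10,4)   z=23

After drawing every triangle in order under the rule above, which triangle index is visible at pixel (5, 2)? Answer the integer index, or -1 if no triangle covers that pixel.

T0:
  2·area = 72
  edge (8, 8)→(2, 2): d=(-6,-6) top-left  bias=+0
  edge (2, 2)→(20, 8): d=(18,6) right/bottom  bias=-1
  edge (20, 8)→(8, 8): d=(-12,0) right/bottom  bias=-1
    (0,0)@(1, 1): e=[0,-12,84] → ·  [on edge]
    (1,1)@(3, 3): e=[0,12,60] → #  [on edge]
    (2,1)@(5, 3): e=[12,0,60] → ·  [on edge]
    (1,2)@(3, 5): e=[-12,48,36] → ·
    (2,2)@(5, 5): e=[0,36,36] → #  [on edge]
    (3,2)@(7, 5): e=[12,24,36] → #
    (4,2)@(9, 5): e=[24,12,36] → #
    (5,2)@(11, 5): e=[36,0,36] → ·  [on edge]
    (2,3)@(5, 7): e=[-12,72,12] → ·
    (3,3)@(7, 7): e=[0,60,12] → #  [on edge]
    (5,3)@(11, 7): e=[24,36,12] → #
    (6,3)@(13, 7): e=[36,24,12] → #
    (8,3)@(17, 7): e=[60,0,12] → ·  [on edge]
    (4,4)@(9, 9): e=[0,84,-12] → ·  [on edge]
  covered (9 px):
    · · · · · · · · · · ·
    · # · · · · · · · · ·
    · · # # # · · · · · ·
    · · · # # # # # · · ·
    · · · · · · · · · · ·
T1:
  2·area = 60  (B↔C swapped to make it positive)
  edge (0, 8)→(0, 2): d=(0,-6) top-left  bias=+0
  edge (0, 2)→(10, 6): d=(10,4) right/bottom  bias=-1
  edge (10, 6)→(0, 8): d=(-10,2) right/bottom  bias=-1
    (0,1)@(1, 3): e=[6,6,48] → #
    (1,1)@(3, 3): e=[18,-2,44] → ·
    (0,2)@(1, 5): e=[6,26,28] → #
    (1,2)@(3, 5): e=[18,18,24] → #
    (2,2)@(5, 5): e=[30,10,20] → #
    (3,2)@(7, 5): e=[42,2,16] → #
    (4,2)@(9, 5): e=[54,-6,12] → ·
    (7,2)@(15, 5): e=[90,-30,0] → ·  [on edge]
    (0,3)@(1, 7): e=[6,46,8] → #
    (2,3)@(5, 7): e=[30,30,0] → ·  [on edge]
    (3,3)@(7, 7): e=[42,22,-4] → ·
    (0,4)@(1, 9): e=[6,66,-12] → ·
  covered (7 px):
    · · · · · · · · · · ·
    # · · · · · · · · · ·
    # # # # · · · · · · ·
    # # · · · · · · · · ·
    · · · · · · · · · · ·
T2:
  2·area = 74
  edge (20, 4)→(7, 9): d=(-13,5) right/bottom  bias=-1
  edge (7, 9)→(0, 6): d=(-7,-3) top-left  bias=+0
  edge (0, 6)→(20, 4): d=(20,-2) top-left  bias=+0
    (5,2)@(11, 5): e=[32,40,2] → #
    (6,2)@(13, 5): e=[22,46,6] → #
    (7,2)@(15, 5): e=[12,52,10] → #
    (8,2)@(17, 5): e=[2,58,14] → #
    (9,2)@(19, 5): e=[-8,64,18] → ·
    (1,3)@(3, 7): e=[46,2,26] → #
    (2,3)@(5, 7): e=[36,8,30] → #
    (3,3)@(7, 7): e=[26,14,34] → #
    (4,3)@(9, 7): e=[16,20,38] → #
    (6,3)@(13, 7): e=[-4,32,46] → ·
    (7,3)@(15, 7): e=[-14,38,50] → ·
    (8,3)@(17, 7): e=[-24,44,54] → ·
    (3,4)@(7, 9): e=[0,0,74] → ·  [on edge]
  covered (9 px):
    · · · · · · · · · · ·
    · · · · · · · · · · ·
    · · · · · # # # # · ·
    · # # # # # · · · · ·
    · · · · · · · · · · ·
T3:
  2·area = 24  (B↔C swapped to make it positive)
  edge (2, 6)→(10, 4): d=(8,-2) top-left  bias=+0
  edge (10, 4)→(14, 6): d=(4,2) right/bottom  bias=-1
  edge (14, 6)→(2, 6): d=(-12,0) right/bottom  bias=-1
    (3,2)@(7, 5): e=[2,10,12] → #
    (4,2)@(9, 5): e=[6,6,12] → #
    (5,2)@(11, 5): e=[10,2,12] → #
    (6,2)@(13, 5): e=[14,-2,12] → ·
    (3,3)@(7, 7): e=[18,18,-12] → ·
    (4,3)@(9, 7): e=[22,14,-12] → ·
    (5,3)@(11, 7): e=[26,10,-12] → ·
  covered (3 px):
    · · · · · · · · · · ·
    · · · · · · · · · · ·
    · · · # # # · · · · ·
    · · · · · · · · · · ·
    · · · · · · · · · · ·

Z-buffer (winner per pixel, '.' = empty):
  . . . . . . . . . . .
  1 0 . . . . . . . . .
  1 1 0 3 3 3 2 2 2 . .
  1 1 2 0 0 0 0 0 . . .
  . . . . . . . . . . .

Result: 3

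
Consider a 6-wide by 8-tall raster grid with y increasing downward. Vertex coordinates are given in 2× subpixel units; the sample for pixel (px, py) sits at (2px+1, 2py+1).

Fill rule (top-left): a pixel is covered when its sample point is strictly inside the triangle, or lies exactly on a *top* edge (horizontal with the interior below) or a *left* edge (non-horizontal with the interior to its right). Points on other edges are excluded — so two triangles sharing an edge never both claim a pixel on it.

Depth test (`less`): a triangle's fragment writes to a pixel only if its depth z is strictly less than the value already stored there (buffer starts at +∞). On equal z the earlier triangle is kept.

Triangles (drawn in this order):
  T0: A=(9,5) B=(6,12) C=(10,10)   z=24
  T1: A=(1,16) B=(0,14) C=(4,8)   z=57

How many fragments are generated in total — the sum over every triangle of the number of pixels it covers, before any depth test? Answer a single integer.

T0:
  2·area = 22  (B↔C swapped to make it positive)
  edge (9, 5)→(10, 10): d=(1,5) right/bottom  bias=-1
  edge (10, 10)→(6, 12): d=(-4,2) right/bottom  bias=-1
  edge (6, 12)→(9, 5): d=(3,-7) top-left  bias=+0
    (4,2)@(9, 5): e=[0,22,0] → ·  [on edge]
    (4,3)@(9, 7): e=[2,14,6] → #
    (5,3)@(11, 7): e=[-8,10,20] → ·
    (4,4)@(9, 9): e=[4,6,12] → #
    (5,4)@(11, 9): e=[-6,2,26] → ·
    (3,5)@(7, 11): e=[16,2,4] → #
    (4,5)@(9, 11): e=[6,-2,18] → ·
    (3,6)@(7, 13): e=[18,-6,10] → ·
    (5,7)@(11, 15): e=[0,-22,44] → ·  [on edge]
  covered (3 px):
    · · · · · ·
    · · · · · ·
    · · · · · ·
    · · · · # ·
    · · · · # ·
    · · · # · ·
    · · · · · ·
    · · · · · ·
T1:
  2·area = 14
  edge (1, 16)→(0, 14): d=(-1,-2) top-left  bias=+0
  edge (0, 14)→(4, 8): d=(4,-6) top-left  bias=+0
  edge (4, 8)→(1, 16): d=(-3,8) right/bottom  bias=-1
    (0,6)@(1, 13): e=[3,2,9] → #
    (1,6)@(3, 13): e=[7,14,-7] → ·
    (0,7)@(1, 15): e=[1,10,3] → #
    (1,7)@(3, 15): e=[5,22,-13] → ·
  covered (2 px):
    · · · · · ·
    · · · · · ·
    · · · · · ·
    · · · · · ·
    · · · · · ·
    · · · · · ·
    # · · · · ·
    # · · · · ·

Answer: 5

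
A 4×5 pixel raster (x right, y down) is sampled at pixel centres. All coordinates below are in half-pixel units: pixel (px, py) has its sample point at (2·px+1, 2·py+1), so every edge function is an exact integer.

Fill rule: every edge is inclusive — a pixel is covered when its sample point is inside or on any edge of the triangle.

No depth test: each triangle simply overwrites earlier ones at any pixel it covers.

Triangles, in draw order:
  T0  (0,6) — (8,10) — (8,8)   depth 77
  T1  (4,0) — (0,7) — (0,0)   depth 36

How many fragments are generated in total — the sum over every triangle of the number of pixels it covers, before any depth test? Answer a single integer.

T0:
  2·area = 16  (B↔C swapped to make it positive)
  edge (0, 6)→(8, 8): d=(8,2) inclusive
  edge (8, 8)→(8, 10): d=(0,2) inclusive
  edge (8, 10)→(0, 6): d=(-8,-4) inclusive
    (1,3)@(3, 7): e=[2,10,4] → X
    (2,3)@(5, 7): e=[-2,6,12] → .
    (1,4)@(3, 9): e=[18,10,-12] → .
    (3,4)@(7, 9): e=[10,2,4] → X
  covered (2 px):
    . . . .
    . . . .
    . . . .
    . X . .
    . . . X
T1:
  2·area = 28
  edge (4, 0)→(0, 7): d=(-4,7) inclusive
  edge (0, 7)→(0, 0): d=(0,-7) inclusive
  edge (0, 0)→(4, 0): d=(4,0) inclusive
    (0,0)@(1, 1): e=[17,7,4] → X
    (1,0)@(3, 1): e=[3,21,4] → X
    (2,0)@(5, 1): e=[-11,35,4] → .
    (0,1)@(1, 3): e=[9,7,12] → X
    (1,1)@(3, 3): e=[-5,21,12] → .
    (0,2)@(1, 5): e=[1,7,20] → X
    (1,2)@(3, 5): e=[-13,21,20] → .
    (0,3)@(1, 7): e=[-7,7,28] → .
  covered (4 px):
    X X . .
    X . . .
    X . . .
    . . . .
    . . . .

Final: 6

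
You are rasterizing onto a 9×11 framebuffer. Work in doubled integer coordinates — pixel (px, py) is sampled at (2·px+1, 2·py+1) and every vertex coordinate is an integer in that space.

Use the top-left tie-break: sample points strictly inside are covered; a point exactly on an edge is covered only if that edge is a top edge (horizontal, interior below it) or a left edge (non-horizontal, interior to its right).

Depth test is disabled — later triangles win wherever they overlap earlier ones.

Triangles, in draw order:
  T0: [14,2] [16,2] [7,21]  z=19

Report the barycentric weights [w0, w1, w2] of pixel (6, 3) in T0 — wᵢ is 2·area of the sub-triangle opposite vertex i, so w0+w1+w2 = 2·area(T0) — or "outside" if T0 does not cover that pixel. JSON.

T0:
  2·area = 38
  edge (14, 2)→(16, 2): d=(2,0) top-left  bias=+0
  edge (16, 2)→(7, 21): d=(-9,19) right/bottom  bias=-1
  edge (7, 21)→(14, 2): d=(7,-19) top-left  bias=+0
    (7,1)@(15, 3): e=[2,10,26] → #
    (8,1)@(17, 3): e=[2,-28,64] → ·
    (6,2)@(13, 5): e=[6,30,2] → #
    (7,2)@(15, 5): e=[6,-8,40] → ·
    (6,3)@(13, 7): e=[10,12,16] → #
    (7,3)@(15, 7): e=[10,-26,54] → ·
    (6,4)@(13, 9): e=[14,-6,30] → ·
    (5,5)@(11, 11): e=[18,14,6] → #
    (6,5)@(13, 11): e=[18,-24,44] → ·
    (5,6)@(11, 13): e=[22,-4,20] → ·
    (3,10)@(7, 21): e=[38,0,0] → ·  [on edge]
  covered (4 px):
    · · · · · · · · ·
    · · · · · · · # ·
    · · · · · · # · ·
    · · · · · · # · ·
    · · · · · · · · ·
    · · · · · # · · ·
    · · · · · · · · ·
    · · · · · · · · ·
    · · · · · · · · ·
    · · · · · · · · ·
    · · · · · · · · ·

Final: [12,16,10]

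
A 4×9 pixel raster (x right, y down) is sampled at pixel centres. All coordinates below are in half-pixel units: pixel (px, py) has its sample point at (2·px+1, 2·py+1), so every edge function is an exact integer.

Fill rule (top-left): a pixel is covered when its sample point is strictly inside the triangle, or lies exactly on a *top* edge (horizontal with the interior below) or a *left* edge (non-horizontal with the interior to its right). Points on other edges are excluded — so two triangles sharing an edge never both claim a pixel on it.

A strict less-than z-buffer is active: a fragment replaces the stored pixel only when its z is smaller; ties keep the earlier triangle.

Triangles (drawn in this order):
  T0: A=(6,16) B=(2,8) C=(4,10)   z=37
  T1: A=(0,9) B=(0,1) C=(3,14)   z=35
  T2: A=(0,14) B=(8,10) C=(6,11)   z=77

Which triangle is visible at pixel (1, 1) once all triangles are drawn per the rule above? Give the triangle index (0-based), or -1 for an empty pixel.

T0:
  2·area = 8
  edge (6, 16)→(2, 8): d=(-4,-8) top-left  bias=+0
  edge (2, 8)→(4, 10): d=(2,2) right/bottom  bias=-1
  edge (4, 10)→(6, 16): d=(2,6) right/bottom  bias=-1
    (0,0)@(1, 1): e=[20,-12,0] → ·  [on edge]
    (0,3)@(1, 7): e=[-4,0,12] → ·  [on edge]
    (1,3)@(3, 7): e=[12,-4,0] → ·  [on edge]
    (1,4)@(3, 9): e=[4,0,4] → ·  [on edge]
    (2,5)@(5, 11): e=[12,0,-4] → ·  [on edge]
    (2,6)@(5, 13): e=[4,4,0] → ·  [on edge]
    (3,6)@(7, 13): e=[20,0,-12] → ·  [on edge]
  covered (0 px):
    · · · ·
    · · · ·
    · · · ·
    · · · ·
    · · · ·
    · · · ·
    · · · ·
    · · · ·
    · · · ·
T1:
  2·area = 24
  edge (0, 9)→(0, 1): d=(0,-8) top-left  bias=+0
  edge (0, 1)→(3, 14): d=(3,13) right/bottom  bias=-1
  edge (3, 14)→(0, 9): d=(-3,-5) top-left  bias=+0
    (0,3)@(1, 7): e=[8,5,11] → █
    (1,3)@(3, 7): e=[24,-21,21] → ·
    (0,4)@(1, 9): e=[8,11,5] → █
    (1,4)@(3, 9): e=[24,-15,15] → ·
    (0,5)@(1, 11): e=[8,17,-1] → ·
  covered (2 px):
    · · · ·
    · · · ·
    · · · ·
    █ · · ·
    █ · · ·
    · · · ·
    · · · ·
    · · · ·
    · · · ·
T2:
  degenerate (2·area = 0) — covers nothing

Z-buffer (winner per pixel, '.' = empty):
  . . . .
  . . . .
  . . . .
  1 . . .
  1 . . .
  . . . .
  . . . .
  . . . .
  . . . .

Final: -1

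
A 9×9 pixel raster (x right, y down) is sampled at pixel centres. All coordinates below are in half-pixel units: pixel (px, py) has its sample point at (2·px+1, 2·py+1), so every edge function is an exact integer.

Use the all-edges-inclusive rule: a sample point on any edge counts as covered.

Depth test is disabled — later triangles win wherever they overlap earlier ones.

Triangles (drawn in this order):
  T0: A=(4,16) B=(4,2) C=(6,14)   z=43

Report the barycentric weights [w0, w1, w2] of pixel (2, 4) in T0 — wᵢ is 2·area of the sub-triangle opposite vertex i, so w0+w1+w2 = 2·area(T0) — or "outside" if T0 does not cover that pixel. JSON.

T0:
  2·area = 28
  edge (4, 16)→(4, 2): d=(0,-14) inclusive
  edge (4, 2)→(6, 14): d=(2,12) inclusive
  edge (6, 14)→(4, 16): d=(-2,2) inclusive
    (8,1)@(17, 3): e=[182,-154,0] → .  [on edge]
    (7,2)@(15, 5): e=[154,-126,0] → .  [on edge]
    (6,3)@(13, 7): e=[126,-98,0] → .  [on edge]
    (2,4)@(5, 9): e=[14,2,12] → X
    (3,4)@(7, 9): e=[42,-22,8] → .
    (5,4)@(11, 9): e=[98,-70,0] → .  [on edge]
    (2,5)@(5, 11): e=[14,6,8] → X
    (3,5)@(7, 11): e=[42,-18,4] → .
    (4,5)@(9, 11): e=[70,-42,0] → .  [on edge]
    (2,6)@(5, 13): e=[14,10,4] → X
    (3,6)@(7, 13): e=[42,-14,0] → .  [on edge]
    (2,7)@(5, 15): e=[14,14,0] → X  [on edge]
    (1,8)@(3, 17): e=[-14,42,0] → .  [on edge]
  covered (4 px):
    . . . . . . . . .
    . . . . . . . . .
    . . . . . . . . .
    . . . . . . . . .
    . . X . . . . . .
    . . X . . . . . .
    . . X . . . . . .
    . . X . . . . . .
    . . . . . . . . .

Final: [2,12,14]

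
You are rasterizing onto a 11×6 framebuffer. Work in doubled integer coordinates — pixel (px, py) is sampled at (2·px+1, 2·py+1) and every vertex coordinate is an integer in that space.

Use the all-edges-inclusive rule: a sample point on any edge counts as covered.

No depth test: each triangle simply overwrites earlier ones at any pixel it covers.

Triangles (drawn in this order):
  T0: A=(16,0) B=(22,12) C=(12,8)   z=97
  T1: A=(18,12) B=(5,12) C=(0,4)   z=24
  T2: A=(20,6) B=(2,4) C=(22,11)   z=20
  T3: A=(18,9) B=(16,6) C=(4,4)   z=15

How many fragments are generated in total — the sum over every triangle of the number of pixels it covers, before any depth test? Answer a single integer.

T0:
  2·area = 96
  edge (16, 0)→(22, 12): d=(6,12) inclusive
  edge (22, 12)→(12, 8): d=(-10,-4) inclusive
  edge (12, 8)→(16, 0): d=(4,-8) inclusive
    (7,1)@(15, 3): e=[30,62,4] → X
    (8,1)@(17, 3): e=[6,70,20] → X
    (9,1)@(19, 3): e=[-18,78,36] → .
    (7,2)@(15, 5): e=[42,42,12] → X
    (9,2)@(19, 5): e=[-6,58,44] → .
    (6,3)@(13, 7): e=[78,14,4] → X
    (9,3)@(19, 7): e=[6,38,52] → X
    (10,3)@(21, 7): e=[-18,46,68] → .
    (6,4)@(13, 9): e=[90,-6,12] → .
    (7,4)@(15, 9): e=[66,2,28] → X
    (10,4)@(21, 9): e=[-6,26,76] → .
    (7,5)@(15, 11): e=[78,-18,36] → .
  covered (12 px):
    . . . . . . . . . . .
    . . . . . . . X X . .
    . . . . . . . X X . .
    . . . . . . X X X X .
    . . . . . . . X X X .
    . . . . . . . . . . X
T1:
  2·area = 104
  edge (18, 12)→(5, 12): d=(-13,0) inclusive
  edge (5, 12)→(0, 4): d=(-5,-8) inclusive
  edge (0, 4)→(18, 12): d=(18,8) inclusive
    (0,2)@(1, 5): e=[91,3,10] → X
    (1,2)@(3, 5): e=[91,19,-6] → .
    (0,3)@(1, 7): e=[65,-7,46] → .
    (1,3)@(3, 7): e=[65,9,30] → X
    (2,3)@(5, 7): e=[65,25,14] → X
    (3,3)@(7, 7): e=[65,41,-2] → .
    (1,4)@(3, 9): e=[39,-1,66] → .
    (2,4)@(5, 9): e=[39,15,50] → X
    (3,4)@(7, 9): e=[39,31,34] → X
    (4,4)@(9, 9): e=[39,47,18] → X
    (5,4)@(11, 9): e=[39,63,2] → X
    (6,4)@(13, 9): e=[39,79,-14] → .
  covered (13 px):
    . . . . . . . . . . .
    . . . . . . . . . . .
    X . . . . . . . . . .
    . X X . . . . . . . .
    . . X X X X . . . . .
    . . X X X X X X . . .
T2:
  2·area = 86  (B↔C swapped to make it positive)
  edge (20, 6)→(22, 11): d=(2,5) inclusive
  edge (22, 11)→(2, 4): d=(-20,-7) inclusive
  edge (2, 4)→(20, 6): d=(18,2) inclusive
    (2,2)@(5, 5): e=[73,1,12] → X
    (3,2)@(7, 5): e=[63,15,8] → X
    (4,2)@(9, 5): e=[53,29,4] → X
    (5,2)@(11, 5): e=[43,43,0] → X  [on edge]
    (6,2)@(13, 5): e=[33,57,-4] → .
    (2,3)@(5, 7): e=[77,-39,48] → .
    (3,3)@(7, 7): e=[67,-25,44] → .
    (4,3)@(9, 7): e=[57,-11,40] → .
    (5,3)@(11, 7): e=[47,3,36] → X
    (6,3)@(13, 7): e=[37,17,32] → X
    (7,3)@(15, 7): e=[27,31,28] → X
    (8,3)@(17, 7): e=[17,45,24] → X
  covered (12 px):
    . . . . . . . . . . .
    . . . . . . . . . . .
    . . X X X X . . . . .
    . . . . . X X X X X .
    . . . . . . . . X X X
    . . . . . . . . . . .
T3:
  2·area = 32  (B↔C swapped to make it positive)
  edge (18, 9)→(4, 4): d=(-14,-5) inclusive
  edge (4, 4)→(16, 6): d=(12,2) inclusive
  edge (16, 6)→(18, 9): d=(2,3) inclusive
    (3,2)@(7, 5): e=[1,6,25] → X
    (4,2)@(9, 5): e=[11,2,19] → X
    (5,2)@(11, 5): e=[21,-2,13] → .
    (3,3)@(7, 7): e=[-27,30,29] → .
    (4,3)@(9, 7): e=[-17,26,23] → .
    (6,3)@(13, 7): e=[3,18,11] → X
    (7,3)@(15, 7): e=[13,14,5] → X
    (8,3)@(17, 7): e=[23,10,-1] → .
    (6,4)@(13, 9): e=[-25,42,15] → .
    (7,4)@(15, 9): e=[-15,38,9] → .
  covered (4 px):
    . . . . . . . . . . .
    . . . . . . . . . . .
    . . . X X . . . . . .
    . . . . . . X X . . .
    . . . . . . . . . . .
    . . . . . . . . . . .

Final: 41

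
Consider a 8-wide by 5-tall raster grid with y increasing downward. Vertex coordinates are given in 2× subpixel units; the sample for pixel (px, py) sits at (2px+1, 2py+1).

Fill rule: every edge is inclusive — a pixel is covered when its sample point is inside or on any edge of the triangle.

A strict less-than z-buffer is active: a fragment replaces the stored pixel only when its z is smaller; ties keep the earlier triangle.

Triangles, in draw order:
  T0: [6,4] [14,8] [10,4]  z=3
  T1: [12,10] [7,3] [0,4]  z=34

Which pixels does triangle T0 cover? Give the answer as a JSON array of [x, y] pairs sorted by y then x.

T0:
  2·area = 16  (B↔C swapped to make it positive)
  edge (6, 4)→(10, 4): d=(4,0) inclusive
  edge (10, 4)→(14, 8): d=(4,4) inclusive
  edge (14, 8)→(6, 4): d=(-8,-4) inclusive
    (3,0)@(7, 1): e=[-12,0,28] → .  [on edge]
    (4,1)@(9, 3): e=[-4,0,20] → .  [on edge]
    (4,2)@(9, 5): e=[4,8,4] → X
    (5,2)@(11, 5): e=[4,0,12] → X  [on edge]
    (6,2)@(13, 5): e=[4,-8,20] → .
    (4,3)@(9, 7): e=[12,16,-12] → .
    (5,3)@(11, 7): e=[12,8,-4] → .
    (6,3)@(13, 7): e=[12,0,4] → X  [on edge]
    (7,3)@(15, 7): e=[12,-8,12] → .
    (6,4)@(13, 9): e=[20,8,-12] → .
    (7,4)@(15, 9): e=[20,0,-4] → .  [on edge]
  covered (3 px):
    . . . . . . . .
    . . . . . . . .
    . . . . X X . .
    . . . . . . X .
    . . . . . . . .
T1:
  2·area = 54  (B↔C swapped to make it positive)
  edge (12, 10)→(0, 4): d=(-12,-6) inclusive
  edge (0, 4)→(7, 3): d=(7,-1) inclusive
  edge (7, 3)→(12, 10): d=(5,7) inclusive
    (3,1)@(7, 3): e=[54,0,0] → X  [on edge]
    (4,1)@(9, 3): e=[66,2,-14] → .
    (1,2)@(3, 5): e=[6,10,38] → X
    (2,2)@(5, 5): e=[18,12,24] → X
    (4,2)@(9, 5): e=[42,16,-4] → .
    (1,3)@(3, 7): e=[-18,24,48] → .
    (2,3)@(5, 7): e=[-6,26,34] → .
    (3,3)@(7, 7): e=[6,28,20] → X
    (4,3)@(9, 7): e=[18,30,6] → X
    (5,3)@(11, 7): e=[30,32,-8] → .
    (3,4)@(7, 9): e=[-18,42,30] → .
    (4,4)@(9, 9): e=[-6,44,16] → .
  covered (7 px):
    . . . . . . . .
    . . . X . . . .
    . X X X . . . .
    . . . X X . . .
    . . . . . X . .

Result: [[4,2],[5,2],[6,3]]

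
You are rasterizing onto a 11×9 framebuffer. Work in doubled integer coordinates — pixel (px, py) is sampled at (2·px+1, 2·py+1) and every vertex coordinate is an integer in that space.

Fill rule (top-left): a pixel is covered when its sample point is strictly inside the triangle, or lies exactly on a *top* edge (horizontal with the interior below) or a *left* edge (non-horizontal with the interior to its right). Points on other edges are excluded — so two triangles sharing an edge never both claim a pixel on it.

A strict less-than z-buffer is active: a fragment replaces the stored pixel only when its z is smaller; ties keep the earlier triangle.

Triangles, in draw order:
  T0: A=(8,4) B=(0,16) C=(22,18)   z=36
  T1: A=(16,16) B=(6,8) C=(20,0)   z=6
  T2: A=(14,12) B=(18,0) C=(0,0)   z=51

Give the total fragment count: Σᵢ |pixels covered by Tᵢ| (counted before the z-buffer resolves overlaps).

T0:
  2·area = 280  (B↔C swapped to make it positive)
  edge (8, 4)→(22, 18): d=(14,14) right/bottom  bias=-1
  edge (22, 18)→(0, 16): d=(-22,-2) top-left  bias=+0
  edge (0, 16)→(8, 4): d=(8,-12) top-left  bias=+0
    (2,0)@(5, 1): e=[0,340,-60] → ·  [on edge]
    (3,1)@(7, 3): e=[0,300,-20] → ·  [on edge]
    (4,2)@(9, 5): e=[0,260,20] → ·  [on edge]
    (3,3)@(7, 7): e=[56,212,12] → █
    (4,3)@(9, 7): e=[28,216,36] → █
    (5,3)@(11, 7): e=[0,220,60] → ·  [on edge]
    (2,4)@(5, 9): e=[112,164,4] → █
    (5,4)@(11, 9): e=[28,176,76] → █
    (6,4)@(13, 9): e=[0,180,100] → ·  [on edge]
    (2,5)@(5, 11): e=[140,120,20] → █
    (6,5)@(13, 11): e=[28,136,116] → █
    (7,5)@(15, 11): e=[0,140,140] → ·  [on edge]
    (8,6)@(17, 13): e=[0,100,180] → ·  [on edge]
    (9,7)@(19, 15): e=[0,60,220] → ·  [on edge]
    (5,8)@(11, 17): e=[140,0,140] → █  [on edge]
    (10,8)@(21, 17): e=[0,20,260] → ·  [on edge]
  covered (32 px):
    · · · · · · · · · · ·
    · · · · · · · · · · ·
    · · · · · · · · · · ·
    · · · █ █ · · · · · ·
    · · █ █ █ █ · · · · ·
    · · █ █ █ █ █ · · · ·
    · █ █ █ █ █ █ █ · · ·
    █ █ █ █ █ █ █ █ █ · ·
    · · · · · █ █ █ █ █ ·
T1:
  2·area = 192
  edge (16, 16)→(6, 8): d=(-10,-8) top-left  bias=+0
  edge (6, 8)→(20, 0): d=(14,-8) top-left  bias=+0
  edge (20, 0)→(16, 16): d=(-4,16) right/bottom  bias=-1
    (9,0)@(19, 1): e=[174,6,12] → █
    (10,0)@(21, 1): e=[190,22,-20] → ·
    (7,1)@(15, 3): e=[122,2,68] → █
    (8,1)@(17, 3): e=[138,18,36] → █
    (10,1)@(21, 3): e=[170,50,-28] → ·
    (6,2)@(13, 5): e=[86,14,92] → █
    (9,2)@(19, 5): e=[134,62,-4] → ·
    (4,3)@(9, 7): e=[34,10,148] → █
    (5,3)@(11, 7): e=[50,26,116] → █
    (9,3)@(19, 7): e=[114,90,-12] → ·
    (4,4)@(9, 9): e=[14,38,140] → █
    (9,4)@(19, 9): e=[94,118,-20] → ·
  covered (24 px):
    · · · · · · · · · █ ·
    · · · · · · · █ █ █ ·
    · · · · · · █ █ █ · ·
    · · · · █ █ █ █ █ · ·
    · · · · █ █ █ █ █ · ·
    · · · · · █ █ █ █ · ·
    · · · · · · █ █ · · ·
    · · · · · · · █ · · ·
    · · · · · · · · · · ·
T2:
  2·area = 216  (B↔C swapped to make it positive)
  edge (14, 12)→(0, 0): d=(-14,-12) top-left  bias=+0
  edge (0, 0)→(18, 0): d=(18,0) top-left  bias=+0
  edge (18, 0)→(14, 12): d=(-4,12) right/bottom  bias=-1
    (1,0)@(3, 1): e=[22,18,176] → █
    (2,0)@(5, 1): e=[46,18,152] → █
    (3,0)@(7, 1): e=[70,18,128] → █
    (4,0)@(9, 1): e=[94,18,104] → █
    (5,0)@(11, 1): e=[118,18,80] → █
    (6,0)@(13, 1): e=[142,18,56] → █
    (7,0)@(15, 1): e=[166,18,32] → █
    (8,0)@(17, 1): e=[190,18,8] → █
    (9,0)@(19, 1): e=[214,18,-16] → ·
    (1,1)@(3, 3): e=[-6,54,168] → ·
    (2,1)@(5, 3): e=[18,54,144] → █
    (8,1)@(17, 3): e=[162,54,0] → ·  [on edge]
    (7,4)@(15, 9): e=[54,162,0] → ·  [on edge]
    (6,7)@(13, 15): e=[-54,270,0] → ·  [on edge]
  covered (26 px):
    · █ █ █ █ █ █ █ █ · ·
    · · █ █ █ █ █ █ · · ·
    · · · █ █ █ █ █ · · ·
    · · · · █ █ █ █ · · ·
    · · · · · █ █ · · · ·
    · · · · · · █ · · · ·
    · · · · · · · · · · ·
    · · · · · · · · · · ·
    · · · · · · · · · · ·

Answer: 82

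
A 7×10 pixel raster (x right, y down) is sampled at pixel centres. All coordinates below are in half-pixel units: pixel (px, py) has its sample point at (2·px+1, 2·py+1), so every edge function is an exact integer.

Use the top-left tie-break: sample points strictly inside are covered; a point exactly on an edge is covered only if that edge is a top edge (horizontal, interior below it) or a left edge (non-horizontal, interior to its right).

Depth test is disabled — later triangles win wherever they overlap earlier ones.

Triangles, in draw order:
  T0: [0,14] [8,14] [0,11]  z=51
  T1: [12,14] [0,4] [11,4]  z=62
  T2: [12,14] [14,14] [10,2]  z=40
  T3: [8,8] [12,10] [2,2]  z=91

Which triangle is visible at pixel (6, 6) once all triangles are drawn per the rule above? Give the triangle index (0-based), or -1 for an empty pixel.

T0:
  2·area = 24  (B↔C swapped to make it positive)
  edge (0, 14)→(0, 11): d=(0,-3) top-left  bias=+0
  edge (0, 11)→(8, 14): d=(8,3) right/bottom  bias=-1
  edge (8, 14)→(0, 14): d=(-8,0) right/bottom  bias=-1
    (0,6)@(1, 13): e=[3,13,8] → #
    (1,6)@(3, 13): e=[9,7,8] → #
    (2,6)@(5, 13): e=[15,1,8] → #
    (3,6)@(7, 13): e=[21,-5,8] → ·
    (0,7)@(1, 15): e=[3,29,-8] → ·
    (1,7)@(3, 15): e=[9,23,-8] → ·
    (2,7)@(5, 15): e=[15,17,-8] → ·
  covered (3 px):
    · · · · · · ·
    · · · · · · ·
    · · · · · · ·
    · · · · · · ·
    · · · · · · ·
    · · · · · · ·
    # # # · · · ·
    · · · · · · ·
    · · · · · · ·
    · · · · · · ·
T1:
  2·area = 110
  edge (12, 14)→(0, 4): d=(-12,-10) top-left  bias=+0
  edge (0, 4)→(11, 4): d=(11,0) top-left  bias=+0
  edge (11, 4)→(12, 14): d=(1,10) right/bottom  bias=-1
    (1,2)@(3, 5): e=[18,11,81] → #
    (2,2)@(5, 5): e=[38,11,61] → #
    (3,2)@(7, 5): e=[58,11,41] → #
    (4,2)@(9, 5): e=[78,11,21] → #
    (5,2)@(11, 5): e=[98,11,1] → #
    (6,2)@(13, 5): e=[118,11,-19] → ·
    (1,3)@(3, 7): e=[-6,33,83] → ·
    (2,3)@(5, 7): e=[14,33,63] → #
    (6,3)@(13, 7): e=[94,33,-17] → ·
    (2,4)@(5, 9): e=[-10,55,65] → ·
    (3,4)@(7, 9): e=[10,55,45] → #
    (6,4)@(13, 9): e=[70,55,-15] → ·
  covered (15 px):
    · · · · · · ·
    · · · · · · ·
    · # # # # # ·
    · · # # # # ·
    · · · # # # ·
    · · · · # # ·
    · · · · · # ·
    · · · · · · ·
    · · · · · · ·
    · · · · · · ·
T2:
  2·area = 24  (B↔C swapped to make it positive)
  edge (12, 14)→(10, 2): d=(-2,-12) top-left  bias=+0
  edge (10, 2)→(14, 14): d=(4,12) right/bottom  bias=-1
  edge (14, 14)→(12, 14): d=(-2,0) right/bottom  bias=-1
    (5,2)@(11, 5): e=[6,0,18] → ·  [on edge]
    (5,3)@(11, 7): e=[2,8,14] → #
    (6,3)@(13, 7): e=[26,-16,14] → ·
    (5,4)@(11, 9): e=[-2,16,10] → ·
    (6,5)@(13, 11): e=[18,0,6] → ·  [on edge]
    (6,6)@(13, 13): e=[14,8,2] → #
    (6,7)@(13, 15): e=[10,16,-2] → ·
  covered (2 px):
    · · · · · · ·
    · · · · · · ·
    · · · · · · ·
    · · · · · # ·
    · · · · · · ·
    · · · · · · ·
    · · · · · · #
    · · · · · · ·
    · · · · · · ·
    · · · · · · ·
T3:
  2·area = 12  (B↔C swapped to make it positive)
  edge (8, 8)→(2, 2): d=(-6,-6) top-left  bias=+0
  edge (2, 2)→(12, 10): d=(10,8) right/bottom  bias=-1
  edge (12, 10)→(8, 8): d=(-4,-2) top-left  bias=+0
    (0,0)@(1, 1): e=[0,-2,14] → ·  [on edge]
    (1,1)@(3, 3): e=[0,2,10] → #  [on edge]
    (2,1)@(5, 3): e=[12,-14,14] → ·
    (1,2)@(3, 5): e=[-12,22,2] → ·
    (2,2)@(5, 5): e=[0,6,6] → #  [on edge]
    (3,2)@(7, 5): e=[12,-10,10] → ·
    (2,3)@(5, 7): e=[-12,26,-2] → ·
    (3,3)@(7, 7): e=[0,10,2] → #  [on edge]
    (4,3)@(9, 7): e=[12,-6,6] → ·
    (3,4)@(7, 9): e=[-12,30,-6] → ·
    (4,4)@(9, 9): e=[0,14,-2] → ·  [on edge]
    (5,5)@(11, 11): e=[0,18,-6] → ·  [on edge]
    (6,6)@(13, 13): e=[0,22,-10] → ·  [on edge]
  covered (3 px):
    · · · · · · ·
    · # · · · · ·
    · · # · · · ·
    · · · # · · ·
    · · · · · · ·
    · · · · · · ·
    · · · · · · ·
    · · · · · · ·
    · · · · · · ·
    · · · · · · ·

Z-buffer (winner per pixel, '.' = empty):
  . . . . . . .
  . 3 . . . . .
  . 1 3 1 1 1 .
  . . 1 3 1 2 .
  . . . 1 1 1 .
  . . . . 1 1 .
  0 0 0 . . 1 2
  . . . . . . .
  . . . . . . .
  . . . . . . .

Final: 2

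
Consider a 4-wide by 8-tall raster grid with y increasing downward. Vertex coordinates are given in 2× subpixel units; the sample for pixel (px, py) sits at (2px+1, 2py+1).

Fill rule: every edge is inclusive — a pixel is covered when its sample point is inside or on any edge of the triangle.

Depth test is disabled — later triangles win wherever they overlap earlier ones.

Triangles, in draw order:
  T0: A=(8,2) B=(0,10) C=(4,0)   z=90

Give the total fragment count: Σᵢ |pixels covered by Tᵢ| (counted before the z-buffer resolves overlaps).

T0:
  2·area = 48
  edge (8, 2)→(0, 10): d=(-8,8) inclusive
  edge (0, 10)→(4, 0): d=(4,-10) inclusive
  edge (4, 0)→(8, 2): d=(4,2) inclusive
    (2,0)@(5, 1): e=[32,14,2] → █
    (3,0)@(7, 1): e=[16,34,-2] → ·
    (1,1)@(3, 3): e=[32,2,14] → █
    (3,1)@(7, 3): e=[0,42,6] → █  [on edge]
    (1,2)@(3, 5): e=[16,10,22] → █
    (2,2)@(5, 5): e=[0,30,18] → █  [on edge]
    (3,2)@(7, 5): e=[-16,50,14] → ·
    (1,3)@(3, 7): e=[0,18,30] → █  [on edge]
    (2,3)@(5, 7): e=[-16,38,26] → ·
    (0,4)@(1, 9): e=[0,6,42] → █  [on edge]
    (1,4)@(3, 9): e=[-16,26,38] → ·
    (0,5)@(1, 11): e=[-16,14,50] → ·
  covered (8 px):
    · · █ ·
    · █ █ █
    · █ █ ·
    · █ · ·
    █ · · ·
    · · · ·
    · · · ·
    · · · ·

Result: 8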